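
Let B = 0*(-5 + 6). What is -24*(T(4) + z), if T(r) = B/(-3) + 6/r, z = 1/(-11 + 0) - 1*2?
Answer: 156/11 ≈ 14.182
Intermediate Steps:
B = 0 (B = 0*1 = 0)
z = -23/11 (z = 1/(-11) - 2 = -1/11 - 2 = -23/11 ≈ -2.0909)
T(r) = 6/r (T(r) = 0/(-3) + 6/r = 0*(-1/3) + 6/r = 0 + 6/r = 6/r)
-24*(T(4) + z) = -24*(6/4 - 23/11) = -24*(6*(1/4) - 23/11) = -24*(3/2 - 23/11) = -24*(-13/22) = 156/11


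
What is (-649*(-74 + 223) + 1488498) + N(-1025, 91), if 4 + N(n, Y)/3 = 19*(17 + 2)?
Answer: 1392868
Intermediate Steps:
N(n, Y) = 1071 (N(n, Y) = -12 + 3*(19*(17 + 2)) = -12 + 3*(19*19) = -12 + 3*361 = -12 + 1083 = 1071)
(-649*(-74 + 223) + 1488498) + N(-1025, 91) = (-649*(-74 + 223) + 1488498) + 1071 = (-649*149 + 1488498) + 1071 = (-96701 + 1488498) + 1071 = 1391797 + 1071 = 1392868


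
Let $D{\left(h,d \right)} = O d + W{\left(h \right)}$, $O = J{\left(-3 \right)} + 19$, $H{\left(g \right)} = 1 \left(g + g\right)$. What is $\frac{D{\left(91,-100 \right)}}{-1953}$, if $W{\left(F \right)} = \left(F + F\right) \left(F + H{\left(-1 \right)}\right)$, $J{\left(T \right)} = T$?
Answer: $- \frac{1622}{217} \approx -7.4747$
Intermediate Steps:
$H{\left(g \right)} = 2 g$ ($H{\left(g \right)} = 1 \cdot 2 g = 2 g$)
$O = 16$ ($O = -3 + 19 = 16$)
$W{\left(F \right)} = 2 F \left(-2 + F\right)$ ($W{\left(F \right)} = \left(F + F\right) \left(F + 2 \left(-1\right)\right) = 2 F \left(F - 2\right) = 2 F \left(-2 + F\right)$)
$D{\left(h,d \right)} = 16 d + 2 h \left(-2 + h\right)$
$\frac{D{\left(91,-100 \right)}}{-1953} = \frac{16 \left(-100\right) + 2 \cdot 91 \left(-2 + 91\right)}{-1953} = \left(-1600 + 2 \cdot 91 \cdot 89\right) \left(- \frac{1}{1953}\right) = \left(-1600 + 16198\right) \left(- \frac{1}{1953}\right) = 14598 \left(- \frac{1}{1953}\right) = - \frac{1622}{217}$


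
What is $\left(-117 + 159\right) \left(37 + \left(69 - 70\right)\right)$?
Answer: $1512$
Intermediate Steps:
$\left(-117 + 159\right) \left(37 + \left(69 - 70\right)\right) = 42 \left(37 - 1\right) = 42 \cdot 36 = 1512$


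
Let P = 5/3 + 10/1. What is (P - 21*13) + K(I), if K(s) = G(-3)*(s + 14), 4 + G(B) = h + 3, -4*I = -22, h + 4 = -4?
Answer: -2621/6 ≈ -436.83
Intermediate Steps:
h = -8 (h = -4 - 4 = -8)
P = 35/3 (P = 5*(⅓) + 10*1 = 5/3 + 10 = 35/3 ≈ 11.667)
I = 11/2 (I = -¼*(-22) = 11/2 ≈ 5.5000)
G(B) = -9 (G(B) = -4 + (-8 + 3) = -4 - 5 = -9)
K(s) = -126 - 9*s (K(s) = -9*(s + 14) = -9*(14 + s) = -126 - 9*s)
(P - 21*13) + K(I) = (35/3 - 21*13) + (-126 - 9*11/2) = (35/3 - 273) + (-126 - 99/2) = -784/3 - 351/2 = -2621/6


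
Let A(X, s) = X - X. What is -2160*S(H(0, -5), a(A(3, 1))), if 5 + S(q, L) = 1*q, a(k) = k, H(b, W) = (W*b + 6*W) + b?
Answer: 75600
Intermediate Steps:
A(X, s) = 0
H(b, W) = b + 6*W + W*b (H(b, W) = (6*W + W*b) + b = b + 6*W + W*b)
S(q, L) = -5 + q (S(q, L) = -5 + 1*q = -5 + q)
-2160*S(H(0, -5), a(A(3, 1))) = -2160*(-5 + (0 + 6*(-5) - 5*0)) = -2160*(-5 + (0 - 30 + 0)) = -2160*(-5 - 30) = -2160*(-35) = -540*(-140) = 75600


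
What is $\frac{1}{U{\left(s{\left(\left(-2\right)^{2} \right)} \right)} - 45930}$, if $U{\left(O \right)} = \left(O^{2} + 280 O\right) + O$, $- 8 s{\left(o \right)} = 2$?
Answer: $- \frac{16}{736003} \approx -2.1739 \cdot 10^{-5}$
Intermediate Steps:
$s{\left(o \right)} = - \frac{1}{4}$ ($s{\left(o \right)} = \left(- \frac{1}{8}\right) 2 = - \frac{1}{4}$)
$U{\left(O \right)} = O^{2} + 281 O$
$\frac{1}{U{\left(s{\left(\left(-2\right)^{2} \right)} \right)} - 45930} = \frac{1}{- \frac{281 - \frac{1}{4}}{4} - 45930} = \frac{1}{\left(- \frac{1}{4}\right) \frac{1123}{4} - 45930} = \frac{1}{- \frac{1123}{16} - 45930} = \frac{1}{- \frac{736003}{16}} = - \frac{16}{736003}$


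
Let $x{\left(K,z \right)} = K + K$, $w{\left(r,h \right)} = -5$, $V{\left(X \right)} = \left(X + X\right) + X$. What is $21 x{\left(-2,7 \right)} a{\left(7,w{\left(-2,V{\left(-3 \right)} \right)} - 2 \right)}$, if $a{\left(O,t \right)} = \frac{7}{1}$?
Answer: $-588$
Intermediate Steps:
$V{\left(X \right)} = 3 X$ ($V{\left(X \right)} = 2 X + X = 3 X$)
$x{\left(K,z \right)} = 2 K$
$a{\left(O,t \right)} = 7$ ($a{\left(O,t \right)} = 7 \cdot 1 = 7$)
$21 x{\left(-2,7 \right)} a{\left(7,w{\left(-2,V{\left(-3 \right)} \right)} - 2 \right)} = 21 \cdot 2 \left(-2\right) 7 = 21 \left(-4\right) 7 = \left(-84\right) 7 = -588$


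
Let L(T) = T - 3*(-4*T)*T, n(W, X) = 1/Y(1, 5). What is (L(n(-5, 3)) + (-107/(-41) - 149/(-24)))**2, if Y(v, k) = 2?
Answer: 146918641/968256 ≈ 151.74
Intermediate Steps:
n(W, X) = 1/2
L(T) = T + 12*T**2 (L(T) = T - (-12)*T**2 = T + 12*T**2)
(L(n(-5, 3)) + (-107/(-41) - 149/(-24)))**2 = ((1 + 12*(1/2))/2 + (-107/(-41) - 149/(-24)))**2 = ((1 + 6)/2 + (-107*(-1/41) - 149*(-1/24)))**2 = ((1/2)*7 + (107/41 + 149/24))**2 = (7/2 + 8677/984)**2 = (12121/984)**2 = 146918641/968256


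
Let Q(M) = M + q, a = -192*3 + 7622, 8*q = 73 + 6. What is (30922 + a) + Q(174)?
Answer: 305215/8 ≈ 38152.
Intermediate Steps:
q = 79/8 (q = (73 + 6)/8 = (⅛)*79 = 79/8 ≈ 9.8750)
a = 7046 (a = -576 + 7622 = 7046)
Q(M) = 79/8 + M (Q(M) = M + 79/8 = 79/8 + M)
(30922 + a) + Q(174) = (30922 + 7046) + (79/8 + 174) = 37968 + 1471/8 = 305215/8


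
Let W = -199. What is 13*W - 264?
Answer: -2851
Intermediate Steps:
13*W - 264 = 13*(-199) - 264 = -2587 - 264 = -2851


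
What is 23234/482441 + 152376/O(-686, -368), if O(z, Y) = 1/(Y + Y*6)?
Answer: -189368019182782/482441 ≈ -3.9252e+8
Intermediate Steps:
O(z, Y) = 1/(7*Y) (O(z, Y) = 1/(Y + 6*Y) = 1/(7*Y))
23234/482441 + 152376/O(-686, -368) = 23234/482441 + 152376/(((1/7)/(-368))) = 23234*(1/482441) + 152376/(((1/7)*(-1/368))) = 23234/482441 + 152376/(-1/2576) = 23234/482441 + 152376*(-2576) = 23234/482441 - 392520576 = -189368019182782/482441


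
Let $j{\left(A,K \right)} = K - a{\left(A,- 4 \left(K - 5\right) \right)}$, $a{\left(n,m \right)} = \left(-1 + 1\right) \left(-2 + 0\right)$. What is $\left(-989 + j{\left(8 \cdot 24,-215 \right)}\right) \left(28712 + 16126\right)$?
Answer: $-53984952$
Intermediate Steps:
$a{\left(n,m \right)} = 0$ ($a{\left(n,m \right)} = 0 \left(-2\right) = 0$)
$j{\left(A,K \right)} = K$ ($j{\left(A,K \right)} = K - 0 = K + 0 = K$)
$\left(-989 + j{\left(8 \cdot 24,-215 \right)}\right) \left(28712 + 16126\right) = \left(-989 - 215\right) \left(28712 + 16126\right) = \left(-1204\right) 44838 = -53984952$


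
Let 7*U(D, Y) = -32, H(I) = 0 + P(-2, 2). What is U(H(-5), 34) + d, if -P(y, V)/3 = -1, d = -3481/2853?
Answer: -115663/19971 ≈ -5.7915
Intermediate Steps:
d = -3481/2853 (d = -3481*1/2853 = -3481/2853 ≈ -1.2201)
P(y, V) = 3 (P(y, V) = -3*(-1) = 3)
H(I) = 3 (H(I) = 0 + 3 = 3)
U(D, Y) = -32/7 (U(D, Y) = (⅐)*(-32) = -32/7)
U(H(-5), 34) + d = -32/7 - 3481/2853 = -115663/19971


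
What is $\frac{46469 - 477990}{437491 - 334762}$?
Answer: $- \frac{431521}{102729} \approx -4.2006$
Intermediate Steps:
$\frac{46469 - 477990}{437491 - 334762} = - \frac{431521}{102729}$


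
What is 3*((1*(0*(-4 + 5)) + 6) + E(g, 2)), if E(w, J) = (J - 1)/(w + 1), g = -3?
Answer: 33/2 ≈ 16.500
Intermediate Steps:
E(w, J) = (-1 + J)/(1 + w)
3*((1*(0*(-4 + 5)) + 6) + E(g, 2)) = 3*((1*(0*(-4 + 5)) + 6) + (-1 + 2)/(1 - 3)) = 3*((1*(0*1) + 6) + 1/(-2)) = 3*((1*0 + 6) - 1/2*1) = 3*((0 + 6) - 1/2) = 3*(6 - 1/2) = 3*(11/2) = 33/2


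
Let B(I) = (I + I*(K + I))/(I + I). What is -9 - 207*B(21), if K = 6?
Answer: -2907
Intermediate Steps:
B(I) = (I + I*(6 + I))/(2*I) (B(I) = (I + I*(6 + I))/(I + I) = (I + I*(6 + I))/((2*I)) = (I + I*(6 + I))*(1/(2*I)) = (I + I*(6 + I))/(2*I))
-9 - 207*B(21) = -9 - 207*(7/2 + (½)*21) = -9 - 207*(7/2 + 21/2) = -9 - 207*14 = -9 - 2898 = -2907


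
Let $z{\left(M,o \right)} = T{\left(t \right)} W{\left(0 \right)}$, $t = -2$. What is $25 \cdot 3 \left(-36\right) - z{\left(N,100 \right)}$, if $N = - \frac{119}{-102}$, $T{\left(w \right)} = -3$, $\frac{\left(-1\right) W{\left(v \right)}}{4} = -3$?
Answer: $-2664$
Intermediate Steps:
$W{\left(v \right)} = 12$ ($W{\left(v \right)} = \left(-4\right) \left(-3\right) = 12$)
$N = \frac{7}{6}$ ($N = \left(-119\right) \left(- \frac{1}{102}\right) = \frac{7}{6} \approx 1.1667$)
$z{\left(M,o \right)} = -36$ ($z{\left(M,o \right)} = \left(-3\right) 12 = -36$)
$25 \cdot 3 \left(-36\right) - z{\left(N,100 \right)} = 25 \cdot 3 \left(-36\right) - -36 = 75 \left(-36\right) + 36 = -2700 + 36 = -2664$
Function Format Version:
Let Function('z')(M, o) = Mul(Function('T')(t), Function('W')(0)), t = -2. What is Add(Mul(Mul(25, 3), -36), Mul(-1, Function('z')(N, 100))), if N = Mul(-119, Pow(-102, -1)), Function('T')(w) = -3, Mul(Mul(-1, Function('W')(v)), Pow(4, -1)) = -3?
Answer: -2664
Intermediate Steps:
Function('W')(v) = 12 (Function('W')(v) = Mul(-4, -3) = 12)
N = Rational(7, 6) (N = Mul(-119, Rational(-1, 102)) = Rational(7, 6) ≈ 1.1667)
Function('z')(M, o) = -36 (Function('z')(M, o) = Mul(-3, 12) = -36)
Add(Mul(Mul(25, 3), -36), Mul(-1, Function('z')(N, 100))) = Add(Mul(Mul(25, 3), -36), Mul(-1, -36)) = Add(Mul(75, -36), 36) = Add(-2700, 36) = -2664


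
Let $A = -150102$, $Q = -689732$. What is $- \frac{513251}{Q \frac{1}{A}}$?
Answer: $- \frac{38520000801}{344866} \approx -1.117 \cdot 10^{5}$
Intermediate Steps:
$- \frac{513251}{Q \frac{1}{A}} = - \frac{513251}{\left(-689732\right) \frac{1}{-150102}} = - \frac{513251}{\left(-689732\right) \left(- \frac{1}{150102}\right)} = - \frac{513251}{\frac{344866}{75051}} = \left(-513251\right) \frac{75051}{344866} = - \frac{38520000801}{344866}$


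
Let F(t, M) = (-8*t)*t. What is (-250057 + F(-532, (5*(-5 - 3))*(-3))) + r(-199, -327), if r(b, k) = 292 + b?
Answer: -2514156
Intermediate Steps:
F(t, M) = -8*t²
(-250057 + F(-532, (5*(-5 - 3))*(-3))) + r(-199, -327) = (-250057 - 8*(-532)²) + (292 - 199) = (-250057 - 8*283024) + 93 = (-250057 - 2264192) + 93 = -2514249 + 93 = -2514156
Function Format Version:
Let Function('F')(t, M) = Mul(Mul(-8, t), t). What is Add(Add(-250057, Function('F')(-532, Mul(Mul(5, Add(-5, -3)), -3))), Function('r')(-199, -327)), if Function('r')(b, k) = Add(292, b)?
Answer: -2514156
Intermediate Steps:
Function('F')(t, M) = Mul(-8, Pow(t, 2))
Add(Add(-250057, Function('F')(-532, Mul(Mul(5, Add(-5, -3)), -3))), Function('r')(-199, -327)) = Add(Add(-250057, Mul(-8, Pow(-532, 2))), Add(292, -199)) = Add(Add(-250057, Mul(-8, 283024)), 93) = Add(Add(-250057, -2264192), 93) = Add(-2514249, 93) = -2514156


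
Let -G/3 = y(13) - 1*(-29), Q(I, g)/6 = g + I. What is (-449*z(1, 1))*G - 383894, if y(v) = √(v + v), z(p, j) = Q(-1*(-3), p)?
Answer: 553618 + 32328*√26 ≈ 7.1846e+5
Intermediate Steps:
Q(I, g) = 6*I + 6*g (Q(I, g) = 6*(g + I) = 6*(I + g) = 6*I + 6*g)
z(p, j) = 18 + 6*p (z(p, j) = 6*(-1*(-3)) + 6*p = 6*3 + 6*p = 18 + 6*p)
y(v) = √2*√v (y(v) = √(2*v) = √2*√v)
G = -87 - 3*√26 (G = -3*(√2*√13 - 1*(-29)) = -3*(√26 + 29) = -3*(29 + √26) = -87 - 3*√26 ≈ -102.30)
(-449*z(1, 1))*G - 383894 = (-449*(18 + 6*1))*(-87 - 3*√26) - 383894 = (-449*(18 + 6))*(-87 - 3*√26) - 383894 = (-449*24)*(-87 - 3*√26) - 383894 = -10776*(-87 - 3*√26) - 383894 = (937512 + 32328*√26) - 383894 = 553618 + 32328*√26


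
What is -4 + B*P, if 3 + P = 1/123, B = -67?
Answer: 24164/123 ≈ 196.46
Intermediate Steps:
P = -368/123 (P = -3 + 1/123 = -368/123 ≈ -2.9919)
-4 + B*P = -4 - 67*(-368/123) = -4 + 24656/123 = 24164/123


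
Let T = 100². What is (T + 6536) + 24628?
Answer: 41164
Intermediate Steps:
T = 10000
(T + 6536) + 24628 = (10000 + 6536) + 24628 = 16536 + 24628 = 41164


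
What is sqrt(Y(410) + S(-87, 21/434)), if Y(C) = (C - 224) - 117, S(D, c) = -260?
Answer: I*sqrt(191) ≈ 13.82*I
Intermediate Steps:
Y(C) = -341 + C (Y(C) = (-224 + C) - 117 = -341 + C)
sqrt(Y(410) + S(-87, 21/434)) = sqrt((-341 + 410) - 260) = sqrt(69 - 260) = sqrt(-191) = I*sqrt(191)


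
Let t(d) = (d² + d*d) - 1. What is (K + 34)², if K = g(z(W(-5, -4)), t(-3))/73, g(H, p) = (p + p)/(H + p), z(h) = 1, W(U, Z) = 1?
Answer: 499746025/431649 ≈ 1157.8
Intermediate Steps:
t(d) = -1 + 2*d² (t(d) = (d² + d²) - 1 = 2*d² - 1 = -1 + 2*d²)
g(H, p) = 2*p/(H + p) (g(H, p) = (2*p)/(H + p) = 2*p/(H + p))
K = 17/657 (K = (2*(-1 + 2*(-3)²)/(1 + (-1 + 2*(-3)²)))/73 = (2*(-1 + 2*9)/(1 + (-1 + 2*9)))*(1/73) = (2*(-1 + 18)/(1 + (-1 + 18)))*(1/73) = (2*17/(1 + 17))*(1/73) = (2*17/18)*(1/73) = (2*17*(1/18))*(1/73) = (17/9)*(1/73) = 17/657 ≈ 0.025875)
(K + 34)² = (17/657 + 34)² = (22355/657)² = 499746025/431649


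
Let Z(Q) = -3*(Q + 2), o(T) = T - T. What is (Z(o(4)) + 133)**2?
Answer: 16129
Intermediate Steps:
o(T) = 0
Z(Q) = -6 - 3*Q (Z(Q) = -3*(2 + Q) = -6 - 3*Q)
(Z(o(4)) + 133)**2 = ((-6 - 3*0) + 133)**2 = ((-6 + 0) + 133)**2 = (-6 + 133)**2 = 127**2 = 16129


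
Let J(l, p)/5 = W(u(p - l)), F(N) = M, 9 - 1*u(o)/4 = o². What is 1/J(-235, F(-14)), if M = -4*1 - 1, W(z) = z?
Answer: -1/1057820 ≈ -9.4534e-7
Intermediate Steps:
u(o) = 36 - 4*o²
M = -5 (M = -4 - 1 = -5)
F(N) = -5
J(l, p) = 180 - 20*(p - l)² (J(l, p) = 5*(36 - 4*(p - l)²) = 180 - 20*(p - l)²)
1/J(-235, F(-14)) = 1/(180 - 20*(-235 - 1*(-5))²) = 1/(180 - 20*(-235 + 5)²) = 1/(180 - 20*(-230)²) = 1/(180 - 20*52900) = 1/(180 - 1058000) = 1/(-1057820) = -1/1057820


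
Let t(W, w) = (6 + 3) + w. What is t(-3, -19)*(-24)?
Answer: 240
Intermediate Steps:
t(W, w) = 9 + w
t(-3, -19)*(-24) = (9 - 19)*(-24) = -10*(-24) = 240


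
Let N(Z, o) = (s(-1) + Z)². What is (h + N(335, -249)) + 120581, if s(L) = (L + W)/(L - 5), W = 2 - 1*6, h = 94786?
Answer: 11813437/36 ≈ 3.2815e+5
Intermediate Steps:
W = -4 (W = 2 - 6 = -4)
s(L) = (-4 + L)/(-5 + L) (s(L) = (L - 4)/(L - 5) = (-4 + L)/(-5 + L))
N(Z, o) = (⅚ + Z)² (N(Z, o) = ((-4 - 1)/(-5 - 1) + Z)² = (-5/(-6) + Z)² = (-⅙*(-5) + Z)² = (⅚ + Z)²)
(h + N(335, -249)) + 120581 = (94786 + (5 + 6*335)²/36) + 120581 = (94786 + (5 + 2010)²/36) + 120581 = (94786 + (1/36)*2015²) + 120581 = (94786 + (1/36)*4060225) + 120581 = (94786 + 4060225/36) + 120581 = 7472521/36 + 120581 = 11813437/36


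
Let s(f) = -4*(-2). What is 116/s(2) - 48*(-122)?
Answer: 11741/2 ≈ 5870.5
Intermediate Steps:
s(f) = 8
116/s(2) - 48*(-122) = 116/8 - 48*(-122) = 116*(⅛) + 5856 = 29/2 + 5856 = 11741/2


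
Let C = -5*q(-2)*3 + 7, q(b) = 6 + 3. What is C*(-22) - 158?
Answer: 2658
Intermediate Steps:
q(b) = 9
C = -128 (C = -45*3 + 7 = -5*27 + 7 = -135 + 7 = -128)
C*(-22) - 158 = -128*(-22) - 158 = 2816 - 158 = 2658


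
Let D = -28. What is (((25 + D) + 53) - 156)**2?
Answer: 11236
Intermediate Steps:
(((25 + D) + 53) - 156)**2 = (((25 - 28) + 53) - 156)**2 = ((-3 + 53) - 156)**2 = (50 - 156)**2 = (-106)**2 = 11236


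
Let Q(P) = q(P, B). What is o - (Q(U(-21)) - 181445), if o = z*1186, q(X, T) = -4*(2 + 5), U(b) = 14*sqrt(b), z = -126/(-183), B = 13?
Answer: 11119665/61 ≈ 1.8229e+5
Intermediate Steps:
z = 42/61 (z = -126*(-1/183) = 42/61 ≈ 0.68852)
q(X, T) = -28 (q(X, T) = -4*7 = -28)
Q(P) = -28
o = 49812/61 (o = (42/61)*1186 = 49812/61 ≈ 816.59)
o - (Q(U(-21)) - 181445) = 49812/61 - (-28 - 181445) = 49812/61 - 1*(-181473) = 49812/61 + 181473 = 11119665/61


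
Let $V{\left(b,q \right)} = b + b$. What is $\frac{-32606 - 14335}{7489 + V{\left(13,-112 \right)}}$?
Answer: $- \frac{15647}{2505} \approx -6.2463$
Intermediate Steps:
$V{\left(b,q \right)} = 2 b$
$\frac{-32606 - 14335}{7489 + V{\left(13,-112 \right)}} = \frac{-32606 - 14335}{7489 + 2 \cdot 13} = - \frac{46941}{7489 + 26} = - \frac{46941}{7515} = \left(-46941\right) \frac{1}{7515} = - \frac{15647}{2505}$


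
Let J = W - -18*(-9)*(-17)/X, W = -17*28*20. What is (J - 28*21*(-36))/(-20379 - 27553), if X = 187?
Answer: -64145/263626 ≈ -0.24332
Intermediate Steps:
W = -9520 (W = -476*20 = -9520)
J = -104558/11 (J = -9520 - -18*(-9)*(-17)/187 = -9520 - 162*(-17)/187 = -9520 - (-2754)/187 = -9520 - 1*(-162/11) = -9520 + 162/11 = -104558/11 ≈ -9505.3)
(J - 28*21*(-36))/(-20379 - 27553) = (-104558/11 - 28*21*(-36))/(-20379 - 27553) = (-104558/11 - 588*(-36))/(-47932) = (-104558/11 + 21168)*(-1/47932) = (128290/11)*(-1/47932) = -64145/263626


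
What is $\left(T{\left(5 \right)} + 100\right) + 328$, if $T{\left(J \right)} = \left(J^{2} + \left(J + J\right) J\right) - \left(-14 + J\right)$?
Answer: $512$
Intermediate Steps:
$T{\left(J \right)} = 14 - J + 3 J^{2}$ ($T{\left(J \right)} = \left(J^{2} + 2 J J\right) - \left(-14 + J\right) = \left(J^{2} + 2 J^{2}\right) - \left(-14 + J\right) = 3 J^{2} - \left(-14 + J\right) = 14 - J + 3 J^{2}$)
$\left(T{\left(5 \right)} + 100\right) + 328 = \left(\left(14 - 5 + 3 \cdot 5^{2}\right) + 100\right) + 328 = \left(\left(14 - 5 + 3 \cdot 25\right) + 100\right) + 328 = \left(\left(14 - 5 + 75\right) + 100\right) + 328 = \left(84 + 100\right) + 328 = 184 + 328 = 512$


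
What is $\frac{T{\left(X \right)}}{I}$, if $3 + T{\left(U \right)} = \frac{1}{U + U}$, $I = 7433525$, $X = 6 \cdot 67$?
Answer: $- \frac{2411}{5976554100} \approx -4.0341 \cdot 10^{-7}$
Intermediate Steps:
$X = 402$
$T{\left(U \right)} = -3 + \frac{1}{2 U}$ ($T{\left(U \right)} = -3 + \frac{1}{U + U} = -3 + \frac{1}{2 U}$)
$\frac{T{\left(X \right)}}{I} = \frac{-3 + \frac{1}{2 \cdot 402}}{7433525} = \left(-3 + \frac{1}{2} \cdot \frac{1}{402}\right) \frac{1}{7433525} = \left(-3 + \frac{1}{804}\right) \frac{1}{7433525} = \left(- \frac{2411}{804}\right) \frac{1}{7433525} = - \frac{2411}{5976554100}$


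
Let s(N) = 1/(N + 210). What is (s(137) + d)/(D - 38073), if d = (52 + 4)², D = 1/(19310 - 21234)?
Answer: -2093683332/25418601191 ≈ -0.082368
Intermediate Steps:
s(N) = 1/(210 + N)
D = -1/1924 (D = 1/(-1924) = -1/1924 ≈ -0.00051975)
d = 3136 (d = 56² = 3136)
(s(137) + d)/(D - 38073) = (1/(210 + 137) + 3136)/(-1/1924 - 38073) = (1/347 + 3136)/(-73252453/1924) = (1/347 + 3136)*(-1924/73252453) = (1088193/347)*(-1924/73252453) = -2093683332/25418601191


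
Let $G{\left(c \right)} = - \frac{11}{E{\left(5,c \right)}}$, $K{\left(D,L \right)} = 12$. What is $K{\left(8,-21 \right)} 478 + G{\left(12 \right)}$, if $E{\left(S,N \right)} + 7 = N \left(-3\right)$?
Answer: $\frac{246659}{43} \approx 5736.3$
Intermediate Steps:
$E{\left(S,N \right)} = -7 - 3 N$ ($E{\left(S,N \right)} = -7 + N \left(-3\right) = -7 - 3 N$)
$G{\left(c \right)} = - \frac{11}{-7 - 3 c}$
$K{\left(8,-21 \right)} 478 + G{\left(12 \right)} = 12 \cdot 478 + \frac{11}{7 + 3 \cdot 12} = 5736 + \frac{11}{7 + 36} = 5736 + \frac{11}{43} = \frac{246659}{43}$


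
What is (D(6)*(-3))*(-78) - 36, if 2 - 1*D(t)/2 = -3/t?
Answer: 1134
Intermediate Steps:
D(t) = 4 + 6/t (D(t) = 4 - (-6)/t = 4 + 6/t)
(D(6)*(-3))*(-78) - 36 = ((4 + 6/6)*(-3))*(-78) - 36 = ((4 + 6*(⅙))*(-3))*(-78) - 36 = ((4 + 1)*(-3))*(-78) - 36 = (5*(-3))*(-78) - 36 = -15*(-78) - 36 = 1170 - 36 = 1134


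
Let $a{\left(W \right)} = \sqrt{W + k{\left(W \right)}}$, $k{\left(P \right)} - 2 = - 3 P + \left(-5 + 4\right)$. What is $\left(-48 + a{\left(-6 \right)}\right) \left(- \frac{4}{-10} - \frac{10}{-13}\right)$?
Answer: $- \frac{3648}{65} + \frac{76 \sqrt{13}}{65} \approx -51.907$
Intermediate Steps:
$k{\left(P \right)} = 1 - 3 P$ ($k{\left(P \right)} = 2 - \left(1 + 3 P\right) = 1 - 3 P$)
$a{\left(W \right)} = \sqrt{1 - 2 W}$ ($a{\left(W \right)} = \sqrt{W - \left(-1 + 3 W\right)} = \sqrt{1 - 2 W}$)
$\left(-48 + a{\left(-6 \right)}\right) \left(- \frac{4}{-10} - \frac{10}{-13}\right) = \left(-48 + \sqrt{1 - -12}\right) \left(- \frac{4}{-10} - \frac{10}{-13}\right) = \left(-48 + \sqrt{1 + 12}\right) \left(\left(-4\right) \left(- \frac{1}{10}\right) - - \frac{10}{13}\right) = \left(-48 + \sqrt{13}\right) \left(\frac{2}{5} + \frac{10}{13}\right) = \left(-48 + \sqrt{13}\right) \frac{76}{65} = - \frac{3648}{65} + \frac{76 \sqrt{13}}{65}$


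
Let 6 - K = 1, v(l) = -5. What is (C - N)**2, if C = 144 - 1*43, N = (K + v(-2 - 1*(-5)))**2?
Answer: 10201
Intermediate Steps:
K = 5 (K = 6 - 1*1 = 6 - 1 = 5)
N = 0 (N = (5 - 5)**2 = 0**2 = 0)
C = 101 (C = 144 - 43 = 101)
(C - N)**2 = (101 - 1*0)**2 = (101 + 0)**2 = 101**2 = 10201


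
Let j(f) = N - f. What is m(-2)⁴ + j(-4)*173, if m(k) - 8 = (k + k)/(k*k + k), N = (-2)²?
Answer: 2680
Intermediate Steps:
N = 4
m(k) = 8 + 2*k/(k + k²) (m(k) = 8 + (k + k)/(k*k + k) = 8 + (2*k)/(k² + k) = 8 + (2*k)/(k + k²) = 8 + 2*k/(k + k²))
j(f) = 4 - f
m(-2)⁴ + j(-4)*173 = (2*(5 + 4*(-2))/(1 - 2))⁴ + (4 - 1*(-4))*173 = (2*(5 - 8)/(-1))⁴ + (4 + 4)*173 = (2*(-1)*(-3))⁴ + 8*173 = 6⁴ + 1384 = 1296 + 1384 = 2680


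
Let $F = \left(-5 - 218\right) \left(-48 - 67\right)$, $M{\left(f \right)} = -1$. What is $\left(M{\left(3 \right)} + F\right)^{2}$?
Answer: $657614736$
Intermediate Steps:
$F = 25645$ ($F = \left(-223\right) \left(-115\right) = 25645$)
$\left(M{\left(3 \right)} + F\right)^{2} = \left(-1 + 25645\right)^{2} = 25644^{2} = 657614736$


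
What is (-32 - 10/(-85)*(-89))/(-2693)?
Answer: 722/45781 ≈ 0.015771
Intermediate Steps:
(-32 - 10/(-85)*(-89))/(-2693) = (-32 - 10*(-1/85)*(-89))*(-1/2693) = (-32 + (2/17)*(-89))*(-1/2693) = (-32 - 178/17)*(-1/2693) = -722/17*(-1/2693) = 722/45781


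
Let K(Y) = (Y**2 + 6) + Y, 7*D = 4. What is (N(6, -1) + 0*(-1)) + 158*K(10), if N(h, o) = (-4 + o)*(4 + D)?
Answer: 128136/7 ≈ 18305.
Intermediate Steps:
D = 4/7 (D = (1/7)*4 = 4/7 ≈ 0.57143)
K(Y) = 6 + Y + Y**2 (K(Y) = (6 + Y**2) + Y = 6 + Y + Y**2)
N(h, o) = -128/7 + 32*o/7 (N(h, o) = (-4 + o)*(4 + 4/7) = (-4 + o)*(32/7) = -128/7 + 32*o/7)
(N(6, -1) + 0*(-1)) + 158*K(10) = ((-128/7 + (32/7)*(-1)) + 0*(-1)) + 158*(6 + 10 + 10**2) = ((-128/7 - 32/7) + 0) + 158*(6 + 10 + 100) = (-160/7 + 0) + 158*116 = -160/7 + 18328 = 128136/7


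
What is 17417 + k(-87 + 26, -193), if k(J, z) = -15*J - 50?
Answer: 18282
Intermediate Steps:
k(J, z) = -50 - 15*J
17417 + k(-87 + 26, -193) = 17417 + (-50 - 15*(-87 + 26)) = 17417 + (-50 - 15*(-61)) = 17417 + (-50 + 915) = 17417 + 865 = 18282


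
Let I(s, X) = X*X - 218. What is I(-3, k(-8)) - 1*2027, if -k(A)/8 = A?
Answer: 1851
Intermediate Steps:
k(A) = -8*A
I(s, X) = -218 + X² (I(s, X) = X² - 218 = -218 + X²)
I(-3, k(-8)) - 1*2027 = (-218 + (-8*(-8))²) - 1*2027 = (-218 + 64²) - 2027 = (-218 + 4096) - 2027 = 3878 - 2027 = 1851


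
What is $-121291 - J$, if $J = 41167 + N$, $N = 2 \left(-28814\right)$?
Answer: $-104830$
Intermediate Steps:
$N = -57628$
$J = -16461$ ($J = 41167 - 57628 = -16461$)
$-121291 - J = -121291 - -16461 = -121291 + 16461 = -104830$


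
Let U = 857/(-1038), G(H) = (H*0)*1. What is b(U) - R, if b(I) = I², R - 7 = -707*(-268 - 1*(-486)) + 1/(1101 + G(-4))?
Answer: 60942304387447/395421948 ≈ 1.5412e+5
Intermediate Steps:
G(H) = 0 (G(H) = 0*1 = 0)
U = -857/1038 (U = 857*(-1/1038) = -857/1038 ≈ -0.82563)
R = -169685018/1101 (R = 7 + (-707*(-268 - 1*(-486)) + 1/(1101 + 0)) = 7 + (-707*(-268 + 486) + 1/1101) = 7 + (-707*218 + 1/1101) = 7 + (-154126 + 1/1101) = 7 - 169692725/1101 = -169685018/1101 ≈ -1.5412e+5)
b(U) - R = (-857/1038)² - 1*(-169685018/1101) = 734449/1077444 + 169685018/1101 = 60942304387447/395421948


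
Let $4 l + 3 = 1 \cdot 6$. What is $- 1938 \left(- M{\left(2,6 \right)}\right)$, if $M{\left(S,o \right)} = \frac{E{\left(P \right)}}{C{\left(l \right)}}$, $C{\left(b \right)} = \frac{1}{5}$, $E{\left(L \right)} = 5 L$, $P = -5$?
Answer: $-242250$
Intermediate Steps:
$l = \frac{3}{4}$ ($l = - \frac{3}{4} + \frac{1 \cdot 6}{4} = - \frac{3}{4} + \frac{1}{4} \cdot 6 = - \frac{3}{4} + \frac{3}{2} = \frac{3}{4} \approx 0.75$)
$C{\left(b \right)} = \frac{1}{5}$
$M{\left(S,o \right)} = -125$ ($M{\left(S,o \right)} = 5 \left(-5\right) \frac{1}{\frac{1}{5}} = \left(-25\right) 5 = -125$)
$- 1938 \left(- M{\left(2,6 \right)}\right) = - 1938 \left(\left(-1\right) \left(-125\right)\right) = \left(-1938\right) 125 = -242250$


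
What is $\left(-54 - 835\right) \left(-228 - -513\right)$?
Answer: $-253365$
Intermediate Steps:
$\left(-54 - 835\right) \left(-228 - -513\right) = - 889 \left(-228 + 513\right) = \left(-889\right) 285 = -253365$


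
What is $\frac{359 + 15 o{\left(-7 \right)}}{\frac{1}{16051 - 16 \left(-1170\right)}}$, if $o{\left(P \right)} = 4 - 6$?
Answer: $11439659$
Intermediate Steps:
$o{\left(P \right)} = -2$
$\frac{359 + 15 o{\left(-7 \right)}}{\frac{1}{16051 - 16 \left(-1170\right)}} = \frac{359 + 15 \left(-2\right)}{\frac{1}{16051 - 16 \left(-1170\right)}} = \frac{359 - 30}{\frac{1}{16051 - -18720}} = \frac{329}{\frac{1}{16051 + 18720}} = \frac{329}{\frac{1}{34771}} = 329 \frac{1}{\frac{1}{34771}} = 329 \cdot 34771 = 11439659$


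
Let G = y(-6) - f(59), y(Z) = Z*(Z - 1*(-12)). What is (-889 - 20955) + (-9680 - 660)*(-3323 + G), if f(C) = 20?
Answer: 34917016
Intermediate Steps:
y(Z) = Z*(12 + Z) (y(Z) = Z*(Z + 12) = Z*(12 + Z))
G = -56 (G = -6*(12 - 6) - 1*20 = -6*6 - 20 = -36 - 20 = -56)
(-889 - 20955) + (-9680 - 660)*(-3323 + G) = (-889 - 20955) + (-9680 - 660)*(-3323 - 56) = -21844 - 10340*(-3379) = -21844 + 34938860 = 34917016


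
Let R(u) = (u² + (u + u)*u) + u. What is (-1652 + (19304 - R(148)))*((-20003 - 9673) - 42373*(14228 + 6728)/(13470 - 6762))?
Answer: 1007765244784/129 ≈ 7.8121e+9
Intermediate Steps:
R(u) = u + 3*u² (R(u) = (u² + (2*u)*u) + u = (u² + 2*u²) + u = 3*u² + u = u + 3*u²)
(-1652 + (19304 - R(148)))*((-20003 - 9673) - 42373*(14228 + 6728)/(13470 - 6762)) = (-1652 + (19304 - 148*(1 + 3*148)))*((-20003 - 9673) - 42373*(14228 + 6728)/(13470 - 6762)) = (-1652 + (19304 - 148*(1 + 444)))*(-29676 - 42373/(6708/20956)) = (-1652 + (19304 - 148*445))*(-29676 - 42373/(6708*(1/20956))) = (-1652 + (19304 - 1*65860))*(-29676 - 42373/129/403) = (-1652 + (19304 - 65860))*(-29676 - 42373*403/129) = (-1652 - 46556)*(-29676 - 17076319/129) = -48208*(-20904523/129) = 1007765244784/129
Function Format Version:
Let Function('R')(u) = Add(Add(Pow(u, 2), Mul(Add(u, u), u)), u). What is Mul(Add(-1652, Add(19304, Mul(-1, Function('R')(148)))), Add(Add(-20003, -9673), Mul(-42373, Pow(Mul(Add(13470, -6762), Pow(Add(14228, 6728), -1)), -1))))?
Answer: Rational(1007765244784, 129) ≈ 7.8121e+9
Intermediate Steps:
Function('R')(u) = Add(u, Mul(3, Pow(u, 2))) (Function('R')(u) = Add(Add(Pow(u, 2), Mul(Mul(2, u), u)), u) = Add(Add(Pow(u, 2), Mul(2, Pow(u, 2))), u) = Add(Mul(3, Pow(u, 2)), u) = Add(u, Mul(3, Pow(u, 2))))
Mul(Add(-1652, Add(19304, Mul(-1, Function('R')(148)))), Add(Add(-20003, -9673), Mul(-42373, Pow(Mul(Add(13470, -6762), Pow(Add(14228, 6728), -1)), -1)))) = Mul(Add(-1652, Add(19304, Mul(-1, Mul(148, Add(1, Mul(3, 148)))))), Add(Add(-20003, -9673), Mul(-42373, Pow(Mul(Add(13470, -6762), Pow(Add(14228, 6728), -1)), -1)))) = Mul(Add(-1652, Add(19304, Mul(-1, Mul(148, Add(1, 444))))), Add(-29676, Mul(-42373, Pow(Mul(6708, Pow(20956, -1)), -1)))) = Mul(Add(-1652, Add(19304, Mul(-1, Mul(148, 445)))), Add(-29676, Mul(-42373, Pow(Mul(6708, Rational(1, 20956)), -1)))) = Mul(Add(-1652, Add(19304, Mul(-1, 65860))), Add(-29676, Mul(-42373, Pow(Rational(129, 403), -1)))) = Mul(Add(-1652, Add(19304, -65860)), Add(-29676, Mul(-42373, Rational(403, 129)))) = Mul(Add(-1652, -46556), Add(-29676, Rational(-17076319, 129))) = Mul(-48208, Rational(-20904523, 129)) = Rational(1007765244784, 129)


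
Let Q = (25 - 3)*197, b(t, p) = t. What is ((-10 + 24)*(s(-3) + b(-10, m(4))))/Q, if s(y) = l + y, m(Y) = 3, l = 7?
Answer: -42/2167 ≈ -0.019382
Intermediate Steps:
s(y) = 7 + y
Q = 4334 (Q = 22*197 = 4334)
((-10 + 24)*(s(-3) + b(-10, m(4))))/Q = ((-10 + 24)*((7 - 3) - 10))/4334 = (14*(4 - 10))*(1/4334) = (14*(-6))*(1/4334) = -84*1/4334 = -42/2167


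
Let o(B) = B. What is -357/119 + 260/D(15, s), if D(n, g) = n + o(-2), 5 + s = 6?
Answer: 17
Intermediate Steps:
s = 1 (s = -5 + 6 = 1)
D(n, g) = -2 + n (D(n, g) = n - 2 = -2 + n)
-357/119 + 260/D(15, s) = -357/119 + 260/(-2 + 15) = -357*1/119 + 260/13 = -3 + 260*(1/13) = -3 + 20 = 17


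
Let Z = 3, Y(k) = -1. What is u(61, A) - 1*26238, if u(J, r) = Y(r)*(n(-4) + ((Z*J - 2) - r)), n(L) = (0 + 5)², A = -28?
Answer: -26472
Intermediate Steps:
n(L) = 25 (n(L) = 5² = 25)
u(J, r) = -23 + r - 3*J (u(J, r) = -(25 + ((3*J - 2) - r)) = -(25 + ((-2 + 3*J) - r)) = -(25 + (-2 - r + 3*J)) = -(23 - r + 3*J) = -23 + r - 3*J)
u(61, A) - 1*26238 = (-23 - 28 - 3*61) - 1*26238 = (-23 - 28 - 183) - 26238 = -234 - 26238 = -26472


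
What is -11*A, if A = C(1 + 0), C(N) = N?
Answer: -11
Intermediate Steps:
A = 1 (A = 1 + 0 = 1)
-11*A = -11*1 = -11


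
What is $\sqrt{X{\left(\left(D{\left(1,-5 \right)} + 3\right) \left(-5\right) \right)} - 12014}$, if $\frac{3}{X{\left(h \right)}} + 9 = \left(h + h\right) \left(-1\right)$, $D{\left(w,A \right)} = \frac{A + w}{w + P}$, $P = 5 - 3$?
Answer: $\frac{i \sqrt{6355199}}{23} \approx 109.61 i$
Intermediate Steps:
$P = 2$
$D{\left(w,A \right)} = \frac{A + w}{2 + w}$ ($D{\left(w,A \right)} = \frac{A + w}{w + 2} = \frac{A + w}{2 + w}$)
$X{\left(h \right)} = \frac{3}{-9 - 2 h}$ ($X{\left(h \right)} = \frac{3}{-9 + \left(h + h\right) \left(-1\right)} = \frac{3}{-9 + 2 h \left(-1\right)} = \frac{3}{-9 - 2 h}$)
$\sqrt{X{\left(\left(D{\left(1,-5 \right)} + 3\right) \left(-5\right) \right)} - 12014} = \sqrt{- \frac{3}{9 + 2 \left(\frac{-5 + 1}{2 + 1} + 3\right) \left(-5\right)} - 12014} = \sqrt{- \frac{3}{9 + 2 \left(\frac{1}{3} \left(-4\right) + 3\right) \left(-5\right)} - 12014} = \sqrt{- \frac{3}{9 + 2 \left(- \frac{4}{3} + 3\right) \left(-5\right)} - 12014} = \sqrt{- \frac{3}{9 + 2 \cdot \frac{5}{3} \left(-5\right)} - 12014} = \sqrt{- \frac{3}{9 + 2 \left(- \frac{25}{3}\right)} - 12014} = \sqrt{- \frac{3}{9 - \frac{50}{3}} - 12014} = \sqrt{- \frac{3}{- \frac{23}{3}} - 12014} = \sqrt{\left(-3\right) \left(- \frac{3}{23}\right) - 12014} = \sqrt{\frac{9}{23} - 12014} = \sqrt{- \frac{276313}{23}} = \frac{i \sqrt{6355199}}{23}$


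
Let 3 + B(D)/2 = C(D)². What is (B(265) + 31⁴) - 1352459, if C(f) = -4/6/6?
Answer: -34744462/81 ≈ -4.2894e+5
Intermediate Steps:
C(f) = -⅑ (C(f) = -4*⅙*(⅙) = -⅔*⅙ = -⅑)
B(D) = -484/81 (B(D) = -6 + 2*(-⅑)² = -6 + 2*(1/81) = -6 + 2/81 = -484/81)
(B(265) + 31⁴) - 1352459 = (-484/81 + 31⁴) - 1352459 = (-484/81 + 923521) - 1352459 = 74804717/81 - 1352459 = -34744462/81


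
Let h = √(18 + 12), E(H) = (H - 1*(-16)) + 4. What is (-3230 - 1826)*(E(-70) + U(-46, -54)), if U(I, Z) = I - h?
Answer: 485376 + 5056*√30 ≈ 5.1307e+5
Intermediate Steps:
E(H) = 20 + H (E(H) = (H + 16) + 4 = (16 + H) + 4 = 20 + H)
h = √30 ≈ 5.4772
U(I, Z) = I - √30
(-3230 - 1826)*(E(-70) + U(-46, -54)) = (-3230 - 1826)*((20 - 70) + (-46 - √30)) = -5056*(-50 + (-46 - √30)) = -5056*(-96 - √30) = 485376 + 5056*√30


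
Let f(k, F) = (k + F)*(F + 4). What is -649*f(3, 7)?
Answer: -71390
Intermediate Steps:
f(k, F) = (4 + F)*(F + k) (f(k, F) = (F + k)*(4 + F) = (4 + F)*(F + k))
-649*f(3, 7) = -649*(7² + 4*7 + 4*3 + 7*3) = -649*(49 + 28 + 12 + 21) = -649*110 = -71390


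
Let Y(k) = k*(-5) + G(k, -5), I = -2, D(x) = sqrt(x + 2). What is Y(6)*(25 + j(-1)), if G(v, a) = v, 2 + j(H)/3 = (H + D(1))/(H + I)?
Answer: -480 + 24*sqrt(3) ≈ -438.43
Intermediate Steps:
D(x) = sqrt(2 + x)
j(H) = -6 + 3*(H + sqrt(3))/(-2 + H) (j(H) = -6 + 3*((H + sqrt(2 + 1))/(H - 2)) = -6 + 3*((H + sqrt(3))/(-2 + H)) = -6 + 3*(H + sqrt(3))/(-2 + H))
Y(k) = -4*k (Y(k) = k*(-5) + k = -5*k + k = -4*k)
Y(6)*(25 + j(-1)) = (-4*6)*(25 + 3*(4 + sqrt(3) - 1*(-1))/(-2 - 1)) = -24*(25 + 3*(4 + sqrt(3) + 1)/(-3)) = -24*(25 + 3*(-1/3)*(5 + sqrt(3))) = -24*(25 + (-5 - sqrt(3))) = -24*(20 - sqrt(3)) = -480 + 24*sqrt(3)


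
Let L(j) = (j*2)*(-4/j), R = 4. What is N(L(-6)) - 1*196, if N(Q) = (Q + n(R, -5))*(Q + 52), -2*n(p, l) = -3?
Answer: -482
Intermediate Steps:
n(p, l) = 3/2 (n(p, l) = -½*(-3) = 3/2)
L(j) = -8 (L(j) = (2*j)*(-4/j) = -8)
N(Q) = (52 + Q)*(3/2 + Q) (N(Q) = (Q + 3/2)*(Q + 52) = (3/2 + Q)*(52 + Q) = (52 + Q)*(3/2 + Q))
N(L(-6)) - 1*196 = (78 + (-8)² + (107/2)*(-8)) - 1*196 = (78 + 64 - 428) - 196 = -286 - 196 = -482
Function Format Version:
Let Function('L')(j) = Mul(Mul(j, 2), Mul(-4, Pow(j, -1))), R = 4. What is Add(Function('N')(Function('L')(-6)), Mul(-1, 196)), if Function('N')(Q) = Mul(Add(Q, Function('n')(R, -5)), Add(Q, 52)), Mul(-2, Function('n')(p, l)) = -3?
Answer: -482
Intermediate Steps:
Function('n')(p, l) = Rational(3, 2) (Function('n')(p, l) = Mul(Rational(-1, 2), -3) = Rational(3, 2))
Function('L')(j) = -8 (Function('L')(j) = Mul(Mul(2, j), Mul(-4, Pow(j, -1))) = -8)
Function('N')(Q) = Mul(Add(52, Q), Add(Rational(3, 2), Q)) (Function('N')(Q) = Mul(Add(Q, Rational(3, 2)), Add(Q, 52)) = Mul(Add(Rational(3, 2), Q), Add(52, Q)) = Mul(Add(52, Q), Add(Rational(3, 2), Q)))
Add(Function('N')(Function('L')(-6)), Mul(-1, 196)) = Add(Add(78, Pow(-8, 2), Mul(Rational(107, 2), -8)), Mul(-1, 196)) = Add(Add(78, 64, -428), -196) = Add(-286, -196) = -482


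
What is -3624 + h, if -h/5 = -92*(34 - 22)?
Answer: 1896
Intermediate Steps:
h = 5520 (h = -(-460)*(34 - 22) = -(-460)*12 = -5*(-1104) = 5520)
-3624 + h = -3624 + 5520 = 1896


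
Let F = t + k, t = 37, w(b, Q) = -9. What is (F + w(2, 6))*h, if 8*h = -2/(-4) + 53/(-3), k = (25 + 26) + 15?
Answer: -4841/24 ≈ -201.71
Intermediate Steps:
k = 66 (k = 51 + 15 = 66)
F = 103 (F = 37 + 66 = 103)
h = -103/48 (h = (-2/(-4) + 53/(-3))/8 = (-2*(-¼) + 53*(-⅓))/8 = (½ - 53/3)/8 = (⅛)*(-103/6) = -103/48 ≈ -2.1458)
(F + w(2, 6))*h = (103 - 9)*(-103/48) = 94*(-103/48) = -4841/24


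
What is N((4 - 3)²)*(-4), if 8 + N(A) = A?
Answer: 28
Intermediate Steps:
N(A) = -8 + A
N((4 - 3)²)*(-4) = (-8 + (4 - 3)²)*(-4) = (-8 + 1²)*(-4) = (-8 + 1)*(-4) = -7*(-4) = 28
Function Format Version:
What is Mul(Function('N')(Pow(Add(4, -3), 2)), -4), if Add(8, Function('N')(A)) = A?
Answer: 28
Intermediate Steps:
Function('N')(A) = Add(-8, A)
Mul(Function('N')(Pow(Add(4, -3), 2)), -4) = Mul(Add(-8, Pow(Add(4, -3), 2)), -4) = Mul(Add(-8, Pow(1, 2)), -4) = Mul(Add(-8, 1), -4) = Mul(-7, -4) = 28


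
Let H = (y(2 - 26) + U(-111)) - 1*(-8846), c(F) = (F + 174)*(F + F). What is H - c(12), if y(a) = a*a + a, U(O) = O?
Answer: 4823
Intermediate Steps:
c(F) = 2*F*(174 + F) (c(F) = (174 + F)*(2*F) = 2*F*(174 + F))
y(a) = a + a² (y(a) = a² + a = a + a²)
H = 9287 (H = ((2 - 26)*(1 + (2 - 26)) - 111) - 1*(-8846) = (-24*(1 - 24) - 111) + 8846 = (-24*(-23) - 111) + 8846 = (552 - 111) + 8846 = 441 + 8846 = 9287)
H - c(12) = 9287 - 2*12*(174 + 12) = 9287 - 2*12*186 = 9287 - 1*4464 = 9287 - 4464 = 4823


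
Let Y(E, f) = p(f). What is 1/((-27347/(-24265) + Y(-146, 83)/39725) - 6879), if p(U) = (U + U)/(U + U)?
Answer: -8381975/57650159209 ≈ -0.00014539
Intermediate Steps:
p(U) = 1 (p(U) = (2*U)/((2*U)) = (2*U)*(1/(2*U)) = 1)
Y(E, f) = 1
1/((-27347/(-24265) + Y(-146, 83)/39725) - 6879) = 1/((-27347/(-24265) + 1/39725) - 6879) = 1/((-27347*(-1/24265) + 1*(1/39725)) - 6879) = 1/((1189/1055 + 1/39725) - 6879) = 1/(9446816/8381975 - 6879) = 1/(-57650159209/8381975) = -8381975/57650159209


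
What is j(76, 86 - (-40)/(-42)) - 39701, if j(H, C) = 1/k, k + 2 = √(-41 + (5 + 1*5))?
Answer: -1389537/35 - I*√31/35 ≈ -39701.0 - 0.15908*I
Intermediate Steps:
k = -2 + I*√31 (k = -2 + √(-41 + (5 + 1*5)) = -2 + √(-41 + (5 + 5)) = -2 + √(-41 + 10) = -2 + √(-31) = -2 + I*√31 ≈ -2.0 + 5.5678*I)
j(H, C) = 1/(-2 + I*√31)
j(76, 86 - (-40)/(-42)) - 39701 = (-2/35 - I*√31/35) - 39701 = -1389537/35 - I*√31/35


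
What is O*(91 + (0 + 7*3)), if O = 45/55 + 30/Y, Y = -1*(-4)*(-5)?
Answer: -840/11 ≈ -76.364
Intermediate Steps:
Y = -20 (Y = 4*(-5) = -20)
O = -15/22 (O = 45/55 + 30/(-20) = 45*(1/55) + 30*(-1/20) = 9/11 - 3/2 = -15/22 ≈ -0.68182)
O*(91 + (0 + 7*3)) = -15*(91 + (0 + 7*3))/22 = -15*(91 + (0 + 21))/22 = -15*(91 + 21)/22 = -15/22*112 = -840/11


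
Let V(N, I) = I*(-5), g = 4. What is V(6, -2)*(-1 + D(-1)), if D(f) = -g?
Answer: -50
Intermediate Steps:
V(N, I) = -5*I
D(f) = -4 (D(f) = -1*4 = -4)
V(6, -2)*(-1 + D(-1)) = (-5*(-2))*(-1 - 4) = 10*(-5) = -50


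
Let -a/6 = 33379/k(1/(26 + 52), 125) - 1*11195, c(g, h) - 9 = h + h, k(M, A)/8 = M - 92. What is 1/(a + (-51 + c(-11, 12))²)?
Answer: 14350/972444243 ≈ 1.4757e-5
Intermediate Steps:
k(M, A) = -736 + 8*M (k(M, A) = 8*(M - 92) = 8*(-92 + M) = -736 + 8*M)
c(g, h) = 9 + 2*h (c(g, h) = 9 + (h + h) = 9 + 2*h)
a = 967794843/14350 (a = -6*(33379/(-736 + 8/(26 + 52)) - 1*11195) = -6*(33379/(-736 + 8/78) - 11195) = -6*(33379/(-736 + 8*(1/78)) - 11195) = -6*(33379/(-736 + 4/39) - 11195) = -6*(33379/(-28700/39) - 11195) = -6*(33379*(-39/28700) - 11195) = -6*(-1301781/28700 - 11195) = -6*(-322598281/28700) = 967794843/14350 ≈ 67442.)
1/(a + (-51 + c(-11, 12))²) = 1/(967794843/14350 + (-51 + (9 + 2*12))²) = 1/(967794843/14350 + (-51 + (9 + 24))²) = 1/(967794843/14350 + (-51 + 33)²) = 1/(967794843/14350 + (-18)²) = 1/(967794843/14350 + 324) = 1/(972444243/14350) = 14350/972444243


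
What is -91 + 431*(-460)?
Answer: -198351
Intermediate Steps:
-91 + 431*(-460) = -91 - 198260 = -198351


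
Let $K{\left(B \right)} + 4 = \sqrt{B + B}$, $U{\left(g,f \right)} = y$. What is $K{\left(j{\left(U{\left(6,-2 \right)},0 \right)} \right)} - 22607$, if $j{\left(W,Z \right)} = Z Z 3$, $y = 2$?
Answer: $-22611$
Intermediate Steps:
$U{\left(g,f \right)} = 2$
$j{\left(W,Z \right)} = 3 Z^{2}$ ($j{\left(W,Z \right)} = Z^{2} \cdot 3 = 3 Z^{2}$)
$K{\left(B \right)} = -4 + \sqrt{2} \sqrt{B}$ ($K{\left(B \right)} = -4 + \sqrt{B + B} = -4 + \sqrt{2 B} = -4 + \sqrt{2} \sqrt{B}$)
$K{\left(j{\left(U{\left(6,-2 \right)},0 \right)} \right)} - 22607 = \left(-4 + \sqrt{2} \sqrt{3 \cdot 0^{2}}\right) - 22607 = \left(-4 + \sqrt{2} \sqrt{3 \cdot 0}\right) - 22607 = \left(-4 + \sqrt{2} \sqrt{0}\right) - 22607 = \left(-4 + \sqrt{2} \cdot 0\right) - 22607 = \left(-4 + 0\right) - 22607 = -4 - 22607 = -22611$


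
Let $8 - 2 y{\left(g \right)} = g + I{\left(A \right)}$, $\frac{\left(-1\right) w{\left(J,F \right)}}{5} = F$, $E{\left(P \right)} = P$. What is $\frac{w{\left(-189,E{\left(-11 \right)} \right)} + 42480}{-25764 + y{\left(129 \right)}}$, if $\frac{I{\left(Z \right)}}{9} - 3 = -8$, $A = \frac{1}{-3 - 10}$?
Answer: $- \frac{42535}{25802} \approx -1.6485$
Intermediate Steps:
$A = - \frac{1}{13}$ ($A = \frac{1}{-13} = - \frac{1}{13} \approx -0.076923$)
$I{\left(Z \right)} = -45$ ($I{\left(Z \right)} = 27 + 9 \left(-8\right) = 27 - 72 = -45$)
$w{\left(J,F \right)} = - 5 F$
$y{\left(g \right)} = \frac{53}{2} - \frac{g}{2}$ ($y{\left(g \right)} = 4 - \frac{g - 45}{2} = 4 - \frac{-45 + g}{2} = 4 - \left(- \frac{45}{2} + \frac{g}{2}\right) = \frac{53}{2} - \frac{g}{2}$)
$\frac{w{\left(-189,E{\left(-11 \right)} \right)} + 42480}{-25764 + y{\left(129 \right)}} = \frac{\left(-5\right) \left(-11\right) + 42480}{-25764 + \left(\frac{53}{2} - \frac{129}{2}\right)} = \frac{55 + 42480}{-25764 + \left(\frac{53}{2} - \frac{129}{2}\right)} = \frac{42535}{-25764 - 38} = \frac{42535}{-25802} = 42535 \left(- \frac{1}{25802}\right) = - \frac{42535}{25802}$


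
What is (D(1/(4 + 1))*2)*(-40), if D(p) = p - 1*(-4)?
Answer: -336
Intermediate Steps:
D(p) = 4 + p (D(p) = p + 4 = 4 + p)
(D(1/(4 + 1))*2)*(-40) = ((4 + 1/(4 + 1))*2)*(-40) = ((4 + 1/5)*2)*(-40) = ((4 + ⅕)*2)*(-40) = ((21/5)*2)*(-40) = (42/5)*(-40) = -336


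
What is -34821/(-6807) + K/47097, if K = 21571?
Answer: 595599478/106863093 ≈ 5.5735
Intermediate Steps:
-34821/(-6807) + K/47097 = -34821/(-6807) + 21571/47097 = -34821*(-1/6807) + 21571*(1/47097) = 11607/2269 + 21571/47097 = 595599478/106863093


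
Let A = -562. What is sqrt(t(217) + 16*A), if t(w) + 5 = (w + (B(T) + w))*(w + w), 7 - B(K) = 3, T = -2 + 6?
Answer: sqrt(181095) ≈ 425.55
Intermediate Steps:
T = 4
B(K) = 4 (B(K) = 7 - 1*3 = 7 - 3 = 4)
t(w) = -5 + 2*w*(4 + 2*w) (t(w) = -5 + (w + (4 + w))*(w + w) = -5 + (4 + 2*w)*(2*w) = -5 + 2*w*(4 + 2*w))
sqrt(t(217) + 16*A) = sqrt((-5 + 4*217**2 + 8*217) + 16*(-562)) = sqrt((-5 + 4*47089 + 1736) - 8992) = sqrt((-5 + 188356 + 1736) - 8992) = sqrt(190087 - 8992) = sqrt(181095)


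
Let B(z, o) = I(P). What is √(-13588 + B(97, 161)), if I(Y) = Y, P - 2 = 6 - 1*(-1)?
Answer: I*√13579 ≈ 116.53*I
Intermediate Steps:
P = 9 (P = 2 + (6 - 1*(-1)) = 2 + (6 + 1) = 2 + 7 = 9)
B(z, o) = 9
√(-13588 + B(97, 161)) = √(-13588 + 9) = √(-13579) = I*√13579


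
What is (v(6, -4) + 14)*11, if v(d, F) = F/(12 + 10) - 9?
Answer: 53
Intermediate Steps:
v(d, F) = -9 + F/22 (v(d, F) = F/22 - 9 = -9 + F/22)
(v(6, -4) + 14)*11 = ((-9 + (1/22)*(-4)) + 14)*11 = ((-9 - 2/11) + 14)*11 = (-101/11 + 14)*11 = (53/11)*11 = 53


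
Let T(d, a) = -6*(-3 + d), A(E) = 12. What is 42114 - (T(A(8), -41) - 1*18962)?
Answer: 61130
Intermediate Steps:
T(d, a) = 18 - 6*d
42114 - (T(A(8), -41) - 1*18962) = 42114 - ((18 - 6*12) - 1*18962) = 42114 - ((18 - 72) - 18962) = 42114 - (-54 - 18962) = 42114 - 1*(-19016) = 42114 + 19016 = 61130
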